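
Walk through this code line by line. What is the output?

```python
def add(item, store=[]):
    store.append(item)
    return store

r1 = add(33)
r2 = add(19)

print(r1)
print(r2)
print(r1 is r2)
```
[33, 19]
[33, 19]
True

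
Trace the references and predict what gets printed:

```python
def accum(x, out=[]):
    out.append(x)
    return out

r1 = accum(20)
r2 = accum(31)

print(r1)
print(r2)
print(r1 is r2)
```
[20, 31]
[20, 31]
True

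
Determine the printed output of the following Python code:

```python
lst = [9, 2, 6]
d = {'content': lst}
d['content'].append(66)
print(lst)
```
[9, 2, 6, 66]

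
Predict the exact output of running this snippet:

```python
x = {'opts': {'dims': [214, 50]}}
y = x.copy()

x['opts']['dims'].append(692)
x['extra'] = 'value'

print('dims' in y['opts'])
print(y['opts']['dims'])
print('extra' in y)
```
True
[214, 50, 692]
False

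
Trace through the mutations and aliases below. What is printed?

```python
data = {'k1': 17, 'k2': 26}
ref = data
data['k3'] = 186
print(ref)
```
{'k1': 17, 'k2': 26, 'k3': 186}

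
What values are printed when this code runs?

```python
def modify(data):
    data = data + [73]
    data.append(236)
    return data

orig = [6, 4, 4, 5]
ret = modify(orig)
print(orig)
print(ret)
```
[6, 4, 4, 5]
[6, 4, 4, 5, 73, 236]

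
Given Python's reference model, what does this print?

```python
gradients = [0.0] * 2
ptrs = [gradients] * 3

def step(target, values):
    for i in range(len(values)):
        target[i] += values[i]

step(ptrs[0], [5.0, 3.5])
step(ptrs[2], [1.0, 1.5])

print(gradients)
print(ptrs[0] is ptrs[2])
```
[6.0, 5.0]
True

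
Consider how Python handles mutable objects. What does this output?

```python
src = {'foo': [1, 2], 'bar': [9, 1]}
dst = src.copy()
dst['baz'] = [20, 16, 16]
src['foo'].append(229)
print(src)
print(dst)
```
{'foo': [1, 2, 229], 'bar': [9, 1]}
{'foo': [1, 2, 229], 'bar': [9, 1], 'baz': [20, 16, 16]}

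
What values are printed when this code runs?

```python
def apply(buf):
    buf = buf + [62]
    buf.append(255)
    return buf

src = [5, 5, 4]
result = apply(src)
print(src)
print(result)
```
[5, 5, 4]
[5, 5, 4, 62, 255]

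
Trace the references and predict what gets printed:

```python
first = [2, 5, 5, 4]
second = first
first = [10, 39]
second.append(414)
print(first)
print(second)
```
[10, 39]
[2, 5, 5, 4, 414]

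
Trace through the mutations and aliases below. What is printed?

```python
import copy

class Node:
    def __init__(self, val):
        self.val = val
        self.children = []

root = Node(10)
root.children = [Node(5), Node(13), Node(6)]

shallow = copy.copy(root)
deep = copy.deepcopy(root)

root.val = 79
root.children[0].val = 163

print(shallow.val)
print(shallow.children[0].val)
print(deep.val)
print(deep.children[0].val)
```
10
163
10
5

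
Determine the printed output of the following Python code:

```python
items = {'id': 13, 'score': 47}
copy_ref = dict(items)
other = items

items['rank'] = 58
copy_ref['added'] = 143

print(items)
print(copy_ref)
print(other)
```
{'id': 13, 'score': 47, 'rank': 58}
{'id': 13, 'score': 47, 'added': 143}
{'id': 13, 'score': 47, 'rank': 58}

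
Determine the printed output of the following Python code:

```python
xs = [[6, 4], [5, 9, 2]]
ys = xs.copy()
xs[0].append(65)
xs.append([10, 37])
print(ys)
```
[[6, 4, 65], [5, 9, 2]]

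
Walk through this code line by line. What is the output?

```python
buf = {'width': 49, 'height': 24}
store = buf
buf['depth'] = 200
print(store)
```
{'width': 49, 'height': 24, 'depth': 200}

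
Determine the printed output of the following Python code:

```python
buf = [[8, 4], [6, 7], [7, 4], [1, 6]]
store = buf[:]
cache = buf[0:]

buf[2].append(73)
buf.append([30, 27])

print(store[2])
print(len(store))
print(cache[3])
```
[7, 4, 73]
4
[1, 6]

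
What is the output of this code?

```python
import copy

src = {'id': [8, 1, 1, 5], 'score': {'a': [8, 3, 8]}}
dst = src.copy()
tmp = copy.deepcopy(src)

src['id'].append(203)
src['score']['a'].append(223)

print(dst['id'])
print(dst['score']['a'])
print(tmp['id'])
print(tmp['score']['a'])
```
[8, 1, 1, 5, 203]
[8, 3, 8, 223]
[8, 1, 1, 5]
[8, 3, 8]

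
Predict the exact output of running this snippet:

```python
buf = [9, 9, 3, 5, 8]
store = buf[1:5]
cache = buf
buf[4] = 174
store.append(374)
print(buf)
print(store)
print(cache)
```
[9, 9, 3, 5, 174]
[9, 3, 5, 8, 374]
[9, 9, 3, 5, 174]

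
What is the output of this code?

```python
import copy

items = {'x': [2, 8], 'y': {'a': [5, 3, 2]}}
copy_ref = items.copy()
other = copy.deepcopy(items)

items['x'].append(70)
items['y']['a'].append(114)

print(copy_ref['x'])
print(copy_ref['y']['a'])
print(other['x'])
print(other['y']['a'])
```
[2, 8, 70]
[5, 3, 2, 114]
[2, 8]
[5, 3, 2]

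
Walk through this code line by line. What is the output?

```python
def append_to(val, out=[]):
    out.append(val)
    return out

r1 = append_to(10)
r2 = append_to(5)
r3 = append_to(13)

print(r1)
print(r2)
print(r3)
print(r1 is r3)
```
[10, 5, 13]
[10, 5, 13]
[10, 5, 13]
True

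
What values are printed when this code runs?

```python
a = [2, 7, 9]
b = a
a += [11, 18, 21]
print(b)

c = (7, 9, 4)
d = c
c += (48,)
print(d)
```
[2, 7, 9, 11, 18, 21]
(7, 9, 4)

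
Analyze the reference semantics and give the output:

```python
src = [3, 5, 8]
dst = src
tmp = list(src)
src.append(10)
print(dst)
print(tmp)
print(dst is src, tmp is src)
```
[3, 5, 8, 10]
[3, 5, 8]
True False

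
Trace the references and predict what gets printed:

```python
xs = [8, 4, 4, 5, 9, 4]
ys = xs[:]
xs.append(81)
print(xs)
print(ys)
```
[8, 4, 4, 5, 9, 4, 81]
[8, 4, 4, 5, 9, 4]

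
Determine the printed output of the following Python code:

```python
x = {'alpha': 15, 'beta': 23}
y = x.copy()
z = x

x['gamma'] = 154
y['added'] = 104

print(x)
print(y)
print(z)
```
{'alpha': 15, 'beta': 23, 'gamma': 154}
{'alpha': 15, 'beta': 23, 'added': 104}
{'alpha': 15, 'beta': 23, 'gamma': 154}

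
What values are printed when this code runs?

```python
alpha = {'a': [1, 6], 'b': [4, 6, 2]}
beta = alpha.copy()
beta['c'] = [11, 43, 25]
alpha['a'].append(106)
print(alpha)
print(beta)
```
{'a': [1, 6, 106], 'b': [4, 6, 2]}
{'a': [1, 6, 106], 'b': [4, 6, 2], 'c': [11, 43, 25]}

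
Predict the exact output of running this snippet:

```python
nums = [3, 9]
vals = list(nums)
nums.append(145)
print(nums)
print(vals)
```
[3, 9, 145]
[3, 9]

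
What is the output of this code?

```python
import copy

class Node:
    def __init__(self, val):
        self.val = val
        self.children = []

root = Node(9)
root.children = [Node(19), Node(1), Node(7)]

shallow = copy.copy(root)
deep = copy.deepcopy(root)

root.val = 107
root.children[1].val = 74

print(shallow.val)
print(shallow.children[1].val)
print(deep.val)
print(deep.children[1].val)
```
9
74
9
1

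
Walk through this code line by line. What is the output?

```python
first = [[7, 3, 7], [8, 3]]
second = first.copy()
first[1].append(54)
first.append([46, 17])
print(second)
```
[[7, 3, 7], [8, 3, 54]]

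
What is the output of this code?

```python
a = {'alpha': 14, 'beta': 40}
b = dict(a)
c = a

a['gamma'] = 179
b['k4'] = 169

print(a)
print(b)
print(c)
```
{'alpha': 14, 'beta': 40, 'gamma': 179}
{'alpha': 14, 'beta': 40, 'k4': 169}
{'alpha': 14, 'beta': 40, 'gamma': 179}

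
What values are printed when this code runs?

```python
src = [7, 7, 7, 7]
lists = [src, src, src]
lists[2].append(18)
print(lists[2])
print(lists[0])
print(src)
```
[7, 7, 7, 7, 18]
[7, 7, 7, 7, 18]
[7, 7, 7, 7, 18]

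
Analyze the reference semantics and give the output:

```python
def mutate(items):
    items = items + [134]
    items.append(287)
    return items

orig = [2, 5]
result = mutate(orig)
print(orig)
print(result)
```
[2, 5]
[2, 5, 134, 287]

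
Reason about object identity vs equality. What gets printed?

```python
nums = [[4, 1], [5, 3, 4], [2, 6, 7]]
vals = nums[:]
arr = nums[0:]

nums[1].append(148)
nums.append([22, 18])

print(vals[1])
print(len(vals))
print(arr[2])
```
[5, 3, 4, 148]
3
[2, 6, 7]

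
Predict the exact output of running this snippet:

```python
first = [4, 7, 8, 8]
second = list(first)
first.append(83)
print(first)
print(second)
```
[4, 7, 8, 8, 83]
[4, 7, 8, 8]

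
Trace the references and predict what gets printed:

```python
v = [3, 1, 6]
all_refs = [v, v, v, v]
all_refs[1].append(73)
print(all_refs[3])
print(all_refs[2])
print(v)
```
[3, 1, 6, 73]
[3, 1, 6, 73]
[3, 1, 6, 73]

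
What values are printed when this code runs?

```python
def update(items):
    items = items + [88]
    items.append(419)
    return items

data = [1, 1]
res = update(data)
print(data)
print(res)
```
[1, 1]
[1, 1, 88, 419]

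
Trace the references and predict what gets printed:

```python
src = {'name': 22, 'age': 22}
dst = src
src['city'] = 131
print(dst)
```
{'name': 22, 'age': 22, 'city': 131}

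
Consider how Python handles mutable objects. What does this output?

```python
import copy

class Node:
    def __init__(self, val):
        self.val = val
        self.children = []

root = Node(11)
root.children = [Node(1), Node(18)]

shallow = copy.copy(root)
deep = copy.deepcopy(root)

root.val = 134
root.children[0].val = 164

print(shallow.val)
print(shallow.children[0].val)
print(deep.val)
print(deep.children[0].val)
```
11
164
11
1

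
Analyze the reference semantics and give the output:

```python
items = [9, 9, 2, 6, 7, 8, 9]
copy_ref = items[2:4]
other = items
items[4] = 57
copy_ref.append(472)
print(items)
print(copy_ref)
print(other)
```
[9, 9, 2, 6, 57, 8, 9]
[2, 6, 472]
[9, 9, 2, 6, 57, 8, 9]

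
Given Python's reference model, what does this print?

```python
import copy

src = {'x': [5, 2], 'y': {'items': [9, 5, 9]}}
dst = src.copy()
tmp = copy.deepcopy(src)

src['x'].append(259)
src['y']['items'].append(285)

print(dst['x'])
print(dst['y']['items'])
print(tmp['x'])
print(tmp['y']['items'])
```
[5, 2, 259]
[9, 5, 9, 285]
[5, 2]
[9, 5, 9]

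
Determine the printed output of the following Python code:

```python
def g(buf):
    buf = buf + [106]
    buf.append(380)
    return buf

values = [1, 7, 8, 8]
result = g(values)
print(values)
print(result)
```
[1, 7, 8, 8]
[1, 7, 8, 8, 106, 380]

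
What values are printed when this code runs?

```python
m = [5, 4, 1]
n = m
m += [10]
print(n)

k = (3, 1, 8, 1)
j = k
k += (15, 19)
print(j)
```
[5, 4, 1, 10]
(3, 1, 8, 1)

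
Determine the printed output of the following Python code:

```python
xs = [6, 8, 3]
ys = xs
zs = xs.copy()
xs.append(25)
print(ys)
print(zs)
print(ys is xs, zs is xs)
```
[6, 8, 3, 25]
[6, 8, 3]
True False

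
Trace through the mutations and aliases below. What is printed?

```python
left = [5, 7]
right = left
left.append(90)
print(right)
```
[5, 7, 90]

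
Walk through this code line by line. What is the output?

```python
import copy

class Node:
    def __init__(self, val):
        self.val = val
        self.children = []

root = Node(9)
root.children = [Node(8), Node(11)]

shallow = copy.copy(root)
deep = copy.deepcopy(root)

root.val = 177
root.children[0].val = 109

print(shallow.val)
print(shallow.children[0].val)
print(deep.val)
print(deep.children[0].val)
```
9
109
9
8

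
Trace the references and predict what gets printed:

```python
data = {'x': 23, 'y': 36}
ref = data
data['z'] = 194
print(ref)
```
{'x': 23, 'y': 36, 'z': 194}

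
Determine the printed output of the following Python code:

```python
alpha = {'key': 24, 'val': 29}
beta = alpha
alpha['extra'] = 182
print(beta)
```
{'key': 24, 'val': 29, 'extra': 182}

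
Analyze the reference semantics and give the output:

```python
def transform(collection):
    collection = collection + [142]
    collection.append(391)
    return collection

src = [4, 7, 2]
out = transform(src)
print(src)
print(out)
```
[4, 7, 2]
[4, 7, 2, 142, 391]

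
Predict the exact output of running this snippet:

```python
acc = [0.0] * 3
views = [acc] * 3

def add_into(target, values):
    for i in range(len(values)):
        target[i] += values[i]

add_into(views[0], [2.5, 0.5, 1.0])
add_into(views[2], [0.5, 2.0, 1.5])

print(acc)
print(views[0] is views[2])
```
[3.0, 2.5, 2.5]
True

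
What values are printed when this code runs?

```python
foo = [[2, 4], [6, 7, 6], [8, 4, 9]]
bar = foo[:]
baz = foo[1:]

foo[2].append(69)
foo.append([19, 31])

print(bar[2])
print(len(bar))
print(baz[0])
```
[8, 4, 9, 69]
3
[6, 7, 6]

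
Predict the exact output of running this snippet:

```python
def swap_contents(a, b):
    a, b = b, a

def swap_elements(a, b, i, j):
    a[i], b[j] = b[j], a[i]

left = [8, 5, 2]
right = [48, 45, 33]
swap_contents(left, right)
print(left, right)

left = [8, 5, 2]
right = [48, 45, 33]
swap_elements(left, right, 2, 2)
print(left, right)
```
[8, 5, 2] [48, 45, 33]
[8, 5, 33] [48, 45, 2]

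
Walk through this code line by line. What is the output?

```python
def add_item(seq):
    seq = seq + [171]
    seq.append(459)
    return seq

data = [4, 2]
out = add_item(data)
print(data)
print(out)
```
[4, 2]
[4, 2, 171, 459]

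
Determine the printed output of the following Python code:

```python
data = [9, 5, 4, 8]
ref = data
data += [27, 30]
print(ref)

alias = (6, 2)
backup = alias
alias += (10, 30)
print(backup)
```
[9, 5, 4, 8, 27, 30]
(6, 2)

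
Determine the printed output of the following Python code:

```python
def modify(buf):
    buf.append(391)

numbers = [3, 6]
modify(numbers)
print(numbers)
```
[3, 6, 391]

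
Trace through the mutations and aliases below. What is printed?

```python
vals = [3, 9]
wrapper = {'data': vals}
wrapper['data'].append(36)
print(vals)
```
[3, 9, 36]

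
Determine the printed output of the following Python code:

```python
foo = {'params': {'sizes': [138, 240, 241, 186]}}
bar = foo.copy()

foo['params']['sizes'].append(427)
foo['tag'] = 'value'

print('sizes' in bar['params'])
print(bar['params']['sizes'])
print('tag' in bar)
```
True
[138, 240, 241, 186, 427]
False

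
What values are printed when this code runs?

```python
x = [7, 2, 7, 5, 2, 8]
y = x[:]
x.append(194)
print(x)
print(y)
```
[7, 2, 7, 5, 2, 8, 194]
[7, 2, 7, 5, 2, 8]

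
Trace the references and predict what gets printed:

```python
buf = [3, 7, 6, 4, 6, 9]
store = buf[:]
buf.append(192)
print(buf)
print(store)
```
[3, 7, 6, 4, 6, 9, 192]
[3, 7, 6, 4, 6, 9]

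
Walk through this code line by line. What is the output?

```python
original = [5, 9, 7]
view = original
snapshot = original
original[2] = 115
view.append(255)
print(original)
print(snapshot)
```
[5, 9, 115, 255]
[5, 9, 115, 255]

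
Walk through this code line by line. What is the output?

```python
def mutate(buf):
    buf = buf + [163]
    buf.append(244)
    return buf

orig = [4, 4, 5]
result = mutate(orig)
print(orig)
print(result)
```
[4, 4, 5]
[4, 4, 5, 163, 244]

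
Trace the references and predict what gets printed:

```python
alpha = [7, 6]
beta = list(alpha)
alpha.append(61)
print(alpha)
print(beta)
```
[7, 6, 61]
[7, 6]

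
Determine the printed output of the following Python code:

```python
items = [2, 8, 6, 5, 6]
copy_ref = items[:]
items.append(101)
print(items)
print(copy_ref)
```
[2, 8, 6, 5, 6, 101]
[2, 8, 6, 5, 6]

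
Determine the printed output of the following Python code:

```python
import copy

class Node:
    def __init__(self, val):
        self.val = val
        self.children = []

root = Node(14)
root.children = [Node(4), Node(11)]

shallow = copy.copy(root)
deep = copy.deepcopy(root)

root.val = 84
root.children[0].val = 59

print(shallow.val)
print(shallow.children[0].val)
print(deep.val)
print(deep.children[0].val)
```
14
59
14
4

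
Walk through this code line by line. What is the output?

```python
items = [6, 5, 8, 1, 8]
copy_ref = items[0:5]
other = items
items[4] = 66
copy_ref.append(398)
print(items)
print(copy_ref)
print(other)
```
[6, 5, 8, 1, 66]
[6, 5, 8, 1, 8, 398]
[6, 5, 8, 1, 66]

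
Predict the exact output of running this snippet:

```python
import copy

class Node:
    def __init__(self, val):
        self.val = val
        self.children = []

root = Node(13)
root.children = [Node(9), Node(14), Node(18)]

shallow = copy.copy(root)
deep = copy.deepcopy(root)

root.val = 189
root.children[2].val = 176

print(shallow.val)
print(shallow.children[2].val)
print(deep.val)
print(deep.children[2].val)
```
13
176
13
18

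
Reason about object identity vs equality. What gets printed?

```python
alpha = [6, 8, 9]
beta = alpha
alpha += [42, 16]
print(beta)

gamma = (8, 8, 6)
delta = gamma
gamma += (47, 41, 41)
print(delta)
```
[6, 8, 9, 42, 16]
(8, 8, 6)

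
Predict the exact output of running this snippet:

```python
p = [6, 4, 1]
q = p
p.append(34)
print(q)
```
[6, 4, 1, 34]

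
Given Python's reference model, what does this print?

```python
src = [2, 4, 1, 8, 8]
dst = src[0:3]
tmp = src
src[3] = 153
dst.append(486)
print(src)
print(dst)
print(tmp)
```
[2, 4, 1, 153, 8]
[2, 4, 1, 486]
[2, 4, 1, 153, 8]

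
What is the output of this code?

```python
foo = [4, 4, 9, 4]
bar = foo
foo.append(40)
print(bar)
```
[4, 4, 9, 4, 40]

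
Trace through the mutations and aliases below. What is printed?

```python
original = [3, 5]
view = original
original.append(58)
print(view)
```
[3, 5, 58]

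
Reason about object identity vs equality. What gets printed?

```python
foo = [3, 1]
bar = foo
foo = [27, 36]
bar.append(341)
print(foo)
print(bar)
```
[27, 36]
[3, 1, 341]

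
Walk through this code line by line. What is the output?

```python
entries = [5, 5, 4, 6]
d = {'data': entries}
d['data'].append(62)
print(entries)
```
[5, 5, 4, 6, 62]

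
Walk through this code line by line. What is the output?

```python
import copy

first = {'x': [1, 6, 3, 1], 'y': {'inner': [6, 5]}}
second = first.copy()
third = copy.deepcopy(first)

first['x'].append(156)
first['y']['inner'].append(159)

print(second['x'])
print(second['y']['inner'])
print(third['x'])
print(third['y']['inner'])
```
[1, 6, 3, 1, 156]
[6, 5, 159]
[1, 6, 3, 1]
[6, 5]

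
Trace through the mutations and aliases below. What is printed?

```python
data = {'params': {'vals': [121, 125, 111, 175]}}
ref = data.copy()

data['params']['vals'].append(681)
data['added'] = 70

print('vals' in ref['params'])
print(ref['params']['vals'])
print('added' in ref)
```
True
[121, 125, 111, 175, 681]
False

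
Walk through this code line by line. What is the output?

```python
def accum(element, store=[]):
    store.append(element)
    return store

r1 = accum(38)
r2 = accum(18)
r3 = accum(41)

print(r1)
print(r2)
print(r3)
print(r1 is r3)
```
[38, 18, 41]
[38, 18, 41]
[38, 18, 41]
True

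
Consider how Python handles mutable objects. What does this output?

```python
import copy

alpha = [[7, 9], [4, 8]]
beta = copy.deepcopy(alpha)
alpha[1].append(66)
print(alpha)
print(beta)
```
[[7, 9], [4, 8, 66]]
[[7, 9], [4, 8]]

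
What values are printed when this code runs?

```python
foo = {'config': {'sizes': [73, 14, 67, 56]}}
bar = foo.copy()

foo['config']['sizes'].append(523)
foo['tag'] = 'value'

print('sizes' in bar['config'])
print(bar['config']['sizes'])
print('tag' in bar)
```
True
[73, 14, 67, 56, 523]
False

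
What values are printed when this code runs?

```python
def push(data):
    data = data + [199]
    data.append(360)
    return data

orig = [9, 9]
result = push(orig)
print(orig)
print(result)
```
[9, 9]
[9, 9, 199, 360]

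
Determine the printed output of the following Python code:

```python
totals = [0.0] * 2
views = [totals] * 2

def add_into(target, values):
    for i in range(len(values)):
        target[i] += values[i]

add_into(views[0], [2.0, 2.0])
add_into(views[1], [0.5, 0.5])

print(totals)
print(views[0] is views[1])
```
[2.5, 2.5]
True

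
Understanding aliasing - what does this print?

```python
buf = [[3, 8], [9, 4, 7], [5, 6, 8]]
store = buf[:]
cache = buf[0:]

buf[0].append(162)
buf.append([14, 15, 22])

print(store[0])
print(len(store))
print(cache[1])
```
[3, 8, 162]
3
[9, 4, 7]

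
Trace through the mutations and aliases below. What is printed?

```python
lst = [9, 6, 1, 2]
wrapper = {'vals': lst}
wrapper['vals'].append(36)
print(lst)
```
[9, 6, 1, 2, 36]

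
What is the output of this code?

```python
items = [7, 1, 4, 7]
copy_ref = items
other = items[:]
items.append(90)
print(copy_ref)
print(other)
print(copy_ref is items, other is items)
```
[7, 1, 4, 7, 90]
[7, 1, 4, 7]
True False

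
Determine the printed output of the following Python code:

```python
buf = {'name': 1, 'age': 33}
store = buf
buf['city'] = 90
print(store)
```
{'name': 1, 'age': 33, 'city': 90}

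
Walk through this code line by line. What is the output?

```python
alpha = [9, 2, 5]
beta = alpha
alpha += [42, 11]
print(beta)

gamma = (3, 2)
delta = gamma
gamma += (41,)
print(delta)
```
[9, 2, 5, 42, 11]
(3, 2)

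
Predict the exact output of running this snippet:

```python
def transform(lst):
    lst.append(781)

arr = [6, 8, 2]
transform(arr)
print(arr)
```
[6, 8, 2, 781]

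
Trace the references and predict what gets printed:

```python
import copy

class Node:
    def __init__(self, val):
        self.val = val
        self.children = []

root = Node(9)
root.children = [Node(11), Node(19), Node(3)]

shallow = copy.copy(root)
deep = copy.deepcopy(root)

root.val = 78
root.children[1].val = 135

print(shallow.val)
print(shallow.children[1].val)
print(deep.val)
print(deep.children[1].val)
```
9
135
9
19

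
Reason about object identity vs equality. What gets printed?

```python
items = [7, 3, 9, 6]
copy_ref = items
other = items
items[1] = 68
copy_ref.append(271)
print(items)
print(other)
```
[7, 68, 9, 6, 271]
[7, 68, 9, 6, 271]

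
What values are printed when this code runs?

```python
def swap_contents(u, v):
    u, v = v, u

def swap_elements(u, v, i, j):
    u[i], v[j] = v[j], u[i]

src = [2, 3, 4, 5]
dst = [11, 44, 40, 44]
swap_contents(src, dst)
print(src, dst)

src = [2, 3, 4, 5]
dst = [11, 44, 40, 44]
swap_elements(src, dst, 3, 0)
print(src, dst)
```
[2, 3, 4, 5] [11, 44, 40, 44]
[2, 3, 4, 11] [5, 44, 40, 44]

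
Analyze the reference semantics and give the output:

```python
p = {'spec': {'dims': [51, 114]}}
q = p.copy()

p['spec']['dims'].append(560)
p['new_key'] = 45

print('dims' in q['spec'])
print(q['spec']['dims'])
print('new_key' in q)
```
True
[51, 114, 560]
False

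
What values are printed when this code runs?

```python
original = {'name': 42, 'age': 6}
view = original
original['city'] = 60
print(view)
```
{'name': 42, 'age': 6, 'city': 60}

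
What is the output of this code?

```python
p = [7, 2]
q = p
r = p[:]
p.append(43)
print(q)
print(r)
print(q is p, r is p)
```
[7, 2, 43]
[7, 2]
True False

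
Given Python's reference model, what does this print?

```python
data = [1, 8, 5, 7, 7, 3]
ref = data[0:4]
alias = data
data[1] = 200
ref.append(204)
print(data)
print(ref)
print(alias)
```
[1, 200, 5, 7, 7, 3]
[1, 8, 5, 7, 204]
[1, 200, 5, 7, 7, 3]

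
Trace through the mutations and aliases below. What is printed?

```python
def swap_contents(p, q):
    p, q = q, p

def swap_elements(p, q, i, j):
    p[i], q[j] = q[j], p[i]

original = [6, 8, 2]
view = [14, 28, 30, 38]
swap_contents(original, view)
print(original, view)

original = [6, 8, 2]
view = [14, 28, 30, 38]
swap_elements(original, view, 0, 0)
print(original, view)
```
[6, 8, 2] [14, 28, 30, 38]
[14, 8, 2] [6, 28, 30, 38]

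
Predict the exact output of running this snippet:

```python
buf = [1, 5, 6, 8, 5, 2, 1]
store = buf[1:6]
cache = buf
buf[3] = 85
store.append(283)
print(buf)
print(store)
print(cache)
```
[1, 5, 6, 85, 5, 2, 1]
[5, 6, 8, 5, 2, 283]
[1, 5, 6, 85, 5, 2, 1]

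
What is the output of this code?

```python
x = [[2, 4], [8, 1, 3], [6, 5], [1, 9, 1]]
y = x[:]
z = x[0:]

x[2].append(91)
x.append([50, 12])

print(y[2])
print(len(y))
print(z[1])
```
[6, 5, 91]
4
[8, 1, 3]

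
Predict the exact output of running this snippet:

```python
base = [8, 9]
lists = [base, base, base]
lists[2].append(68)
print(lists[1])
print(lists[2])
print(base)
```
[8, 9, 68]
[8, 9, 68]
[8, 9, 68]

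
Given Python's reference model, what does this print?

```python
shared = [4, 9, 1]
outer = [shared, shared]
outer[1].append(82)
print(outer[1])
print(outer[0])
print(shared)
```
[4, 9, 1, 82]
[4, 9, 1, 82]
[4, 9, 1, 82]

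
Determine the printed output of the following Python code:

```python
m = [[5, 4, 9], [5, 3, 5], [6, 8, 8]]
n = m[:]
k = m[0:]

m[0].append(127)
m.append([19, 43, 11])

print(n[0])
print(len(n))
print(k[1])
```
[5, 4, 9, 127]
3
[5, 3, 5]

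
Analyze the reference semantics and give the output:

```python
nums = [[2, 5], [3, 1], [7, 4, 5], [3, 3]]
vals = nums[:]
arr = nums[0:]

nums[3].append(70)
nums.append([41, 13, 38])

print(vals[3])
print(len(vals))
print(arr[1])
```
[3, 3, 70]
4
[3, 1]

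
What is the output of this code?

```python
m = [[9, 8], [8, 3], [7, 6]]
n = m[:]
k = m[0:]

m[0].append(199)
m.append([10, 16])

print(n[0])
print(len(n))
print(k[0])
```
[9, 8, 199]
3
[9, 8, 199]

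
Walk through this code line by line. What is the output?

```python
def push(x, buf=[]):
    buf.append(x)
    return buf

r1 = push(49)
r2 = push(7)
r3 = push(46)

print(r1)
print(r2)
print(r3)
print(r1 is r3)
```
[49, 7, 46]
[49, 7, 46]
[49, 7, 46]
True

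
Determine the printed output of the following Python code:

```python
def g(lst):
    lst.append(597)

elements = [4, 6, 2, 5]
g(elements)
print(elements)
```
[4, 6, 2, 5, 597]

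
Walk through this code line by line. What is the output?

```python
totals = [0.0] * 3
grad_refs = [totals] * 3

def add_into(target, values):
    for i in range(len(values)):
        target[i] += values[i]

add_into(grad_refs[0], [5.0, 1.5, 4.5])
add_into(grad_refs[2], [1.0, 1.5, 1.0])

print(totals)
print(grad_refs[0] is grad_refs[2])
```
[6.0, 3.0, 5.5]
True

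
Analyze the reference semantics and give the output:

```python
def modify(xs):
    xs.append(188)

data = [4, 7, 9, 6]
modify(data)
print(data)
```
[4, 7, 9, 6, 188]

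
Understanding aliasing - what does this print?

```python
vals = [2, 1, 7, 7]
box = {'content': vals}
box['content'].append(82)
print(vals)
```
[2, 1, 7, 7, 82]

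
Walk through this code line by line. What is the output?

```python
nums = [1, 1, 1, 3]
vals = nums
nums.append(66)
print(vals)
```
[1, 1, 1, 3, 66]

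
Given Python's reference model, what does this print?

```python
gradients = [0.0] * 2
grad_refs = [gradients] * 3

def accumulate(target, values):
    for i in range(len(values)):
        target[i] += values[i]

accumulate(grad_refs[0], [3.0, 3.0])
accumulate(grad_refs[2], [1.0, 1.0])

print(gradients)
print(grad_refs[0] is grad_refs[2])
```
[4.0, 4.0]
True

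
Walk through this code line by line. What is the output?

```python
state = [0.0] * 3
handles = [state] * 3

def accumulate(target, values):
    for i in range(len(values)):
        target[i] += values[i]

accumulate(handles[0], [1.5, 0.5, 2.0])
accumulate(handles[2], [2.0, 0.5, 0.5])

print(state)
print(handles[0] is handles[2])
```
[3.5, 1.0, 2.5]
True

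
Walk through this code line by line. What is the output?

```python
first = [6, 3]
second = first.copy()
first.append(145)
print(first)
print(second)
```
[6, 3, 145]
[6, 3]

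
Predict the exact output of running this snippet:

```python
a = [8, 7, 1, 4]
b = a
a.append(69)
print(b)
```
[8, 7, 1, 4, 69]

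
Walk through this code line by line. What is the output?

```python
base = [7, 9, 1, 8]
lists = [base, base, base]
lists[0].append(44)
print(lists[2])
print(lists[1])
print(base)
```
[7, 9, 1, 8, 44]
[7, 9, 1, 8, 44]
[7, 9, 1, 8, 44]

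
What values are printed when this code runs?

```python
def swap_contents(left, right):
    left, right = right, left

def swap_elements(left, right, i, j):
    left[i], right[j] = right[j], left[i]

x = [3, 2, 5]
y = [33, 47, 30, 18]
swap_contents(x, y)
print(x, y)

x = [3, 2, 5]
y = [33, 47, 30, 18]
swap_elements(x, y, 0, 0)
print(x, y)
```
[3, 2, 5] [33, 47, 30, 18]
[33, 2, 5] [3, 47, 30, 18]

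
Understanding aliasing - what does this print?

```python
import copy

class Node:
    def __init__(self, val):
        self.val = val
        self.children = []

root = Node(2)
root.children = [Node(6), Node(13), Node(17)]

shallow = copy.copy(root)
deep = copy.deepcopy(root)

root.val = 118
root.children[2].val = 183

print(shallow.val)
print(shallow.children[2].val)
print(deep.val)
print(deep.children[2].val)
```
2
183
2
17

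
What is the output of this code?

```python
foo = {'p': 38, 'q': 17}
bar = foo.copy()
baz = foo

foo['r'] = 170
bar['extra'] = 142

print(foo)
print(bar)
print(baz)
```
{'p': 38, 'q': 17, 'r': 170}
{'p': 38, 'q': 17, 'extra': 142}
{'p': 38, 'q': 17, 'r': 170}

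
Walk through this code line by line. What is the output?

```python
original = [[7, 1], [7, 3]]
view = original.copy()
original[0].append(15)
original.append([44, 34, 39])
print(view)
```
[[7, 1, 15], [7, 3]]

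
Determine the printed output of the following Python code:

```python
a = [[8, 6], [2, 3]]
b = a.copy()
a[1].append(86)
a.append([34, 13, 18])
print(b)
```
[[8, 6], [2, 3, 86]]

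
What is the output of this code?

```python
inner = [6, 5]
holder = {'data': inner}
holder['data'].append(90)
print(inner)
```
[6, 5, 90]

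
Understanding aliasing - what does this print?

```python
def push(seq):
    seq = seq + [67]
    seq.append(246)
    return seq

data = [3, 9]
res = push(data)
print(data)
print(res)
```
[3, 9]
[3, 9, 67, 246]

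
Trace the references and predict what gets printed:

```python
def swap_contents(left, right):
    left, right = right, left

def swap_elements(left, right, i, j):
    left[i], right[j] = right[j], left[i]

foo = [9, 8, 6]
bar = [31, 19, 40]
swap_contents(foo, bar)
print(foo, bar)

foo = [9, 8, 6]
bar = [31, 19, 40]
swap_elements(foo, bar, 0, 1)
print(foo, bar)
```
[9, 8, 6] [31, 19, 40]
[19, 8, 6] [31, 9, 40]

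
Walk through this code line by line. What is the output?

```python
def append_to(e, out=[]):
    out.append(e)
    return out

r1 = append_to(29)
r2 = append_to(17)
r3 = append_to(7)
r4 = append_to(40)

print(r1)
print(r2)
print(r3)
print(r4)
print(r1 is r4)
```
[29, 17, 7, 40]
[29, 17, 7, 40]
[29, 17, 7, 40]
[29, 17, 7, 40]
True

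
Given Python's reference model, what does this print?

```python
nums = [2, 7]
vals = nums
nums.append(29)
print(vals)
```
[2, 7, 29]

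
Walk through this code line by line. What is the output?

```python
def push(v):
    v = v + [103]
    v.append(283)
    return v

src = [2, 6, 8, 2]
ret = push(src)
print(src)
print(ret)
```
[2, 6, 8, 2]
[2, 6, 8, 2, 103, 283]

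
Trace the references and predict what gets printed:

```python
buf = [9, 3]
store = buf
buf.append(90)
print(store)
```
[9, 3, 90]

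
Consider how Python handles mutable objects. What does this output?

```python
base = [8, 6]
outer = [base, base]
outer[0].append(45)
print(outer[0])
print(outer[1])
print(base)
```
[8, 6, 45]
[8, 6, 45]
[8, 6, 45]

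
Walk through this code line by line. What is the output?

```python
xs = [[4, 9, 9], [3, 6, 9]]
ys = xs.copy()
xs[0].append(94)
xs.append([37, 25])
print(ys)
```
[[4, 9, 9, 94], [3, 6, 9]]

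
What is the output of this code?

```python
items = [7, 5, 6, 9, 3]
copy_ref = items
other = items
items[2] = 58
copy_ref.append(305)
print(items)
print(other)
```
[7, 5, 58, 9, 3, 305]
[7, 5, 58, 9, 3, 305]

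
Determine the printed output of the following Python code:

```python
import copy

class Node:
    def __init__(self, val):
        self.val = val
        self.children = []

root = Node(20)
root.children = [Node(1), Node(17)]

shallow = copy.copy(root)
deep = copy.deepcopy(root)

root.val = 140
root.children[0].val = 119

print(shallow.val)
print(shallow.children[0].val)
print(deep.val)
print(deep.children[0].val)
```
20
119
20
1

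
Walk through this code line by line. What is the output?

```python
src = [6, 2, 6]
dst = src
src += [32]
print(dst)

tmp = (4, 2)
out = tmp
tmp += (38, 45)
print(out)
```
[6, 2, 6, 32]
(4, 2)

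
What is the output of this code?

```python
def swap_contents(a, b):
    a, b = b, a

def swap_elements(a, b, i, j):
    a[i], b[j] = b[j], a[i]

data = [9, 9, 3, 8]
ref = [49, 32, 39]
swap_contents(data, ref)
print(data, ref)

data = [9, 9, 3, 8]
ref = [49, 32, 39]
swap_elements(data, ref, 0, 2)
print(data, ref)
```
[9, 9, 3, 8] [49, 32, 39]
[39, 9, 3, 8] [49, 32, 9]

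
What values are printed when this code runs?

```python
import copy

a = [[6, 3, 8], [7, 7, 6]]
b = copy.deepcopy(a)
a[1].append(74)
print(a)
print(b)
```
[[6, 3, 8], [7, 7, 6, 74]]
[[6, 3, 8], [7, 7, 6]]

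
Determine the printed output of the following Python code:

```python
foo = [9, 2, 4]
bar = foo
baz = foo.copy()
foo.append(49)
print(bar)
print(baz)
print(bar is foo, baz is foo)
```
[9, 2, 4, 49]
[9, 2, 4]
True False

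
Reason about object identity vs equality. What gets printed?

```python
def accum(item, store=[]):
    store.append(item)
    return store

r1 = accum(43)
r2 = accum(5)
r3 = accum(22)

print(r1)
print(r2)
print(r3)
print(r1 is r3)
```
[43, 5, 22]
[43, 5, 22]
[43, 5, 22]
True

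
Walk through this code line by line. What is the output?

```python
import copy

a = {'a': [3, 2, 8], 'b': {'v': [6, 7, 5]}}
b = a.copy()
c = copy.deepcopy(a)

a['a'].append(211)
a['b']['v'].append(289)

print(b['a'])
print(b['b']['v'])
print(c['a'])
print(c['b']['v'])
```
[3, 2, 8, 211]
[6, 7, 5, 289]
[3, 2, 8]
[6, 7, 5]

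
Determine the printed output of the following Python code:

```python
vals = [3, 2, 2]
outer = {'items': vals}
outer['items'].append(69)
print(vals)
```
[3, 2, 2, 69]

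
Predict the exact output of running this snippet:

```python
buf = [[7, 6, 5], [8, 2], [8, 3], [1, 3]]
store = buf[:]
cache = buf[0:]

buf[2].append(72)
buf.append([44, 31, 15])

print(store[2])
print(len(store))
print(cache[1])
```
[8, 3, 72]
4
[8, 2]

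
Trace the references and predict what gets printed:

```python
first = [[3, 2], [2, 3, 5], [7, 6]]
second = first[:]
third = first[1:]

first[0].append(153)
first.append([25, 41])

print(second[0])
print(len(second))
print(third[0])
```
[3, 2, 153]
3
[2, 3, 5]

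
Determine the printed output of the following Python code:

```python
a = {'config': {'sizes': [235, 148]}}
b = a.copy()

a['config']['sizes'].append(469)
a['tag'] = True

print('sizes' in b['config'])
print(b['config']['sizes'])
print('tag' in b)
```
True
[235, 148, 469]
False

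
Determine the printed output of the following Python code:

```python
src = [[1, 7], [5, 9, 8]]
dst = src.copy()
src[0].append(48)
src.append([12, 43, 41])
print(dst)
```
[[1, 7, 48], [5, 9, 8]]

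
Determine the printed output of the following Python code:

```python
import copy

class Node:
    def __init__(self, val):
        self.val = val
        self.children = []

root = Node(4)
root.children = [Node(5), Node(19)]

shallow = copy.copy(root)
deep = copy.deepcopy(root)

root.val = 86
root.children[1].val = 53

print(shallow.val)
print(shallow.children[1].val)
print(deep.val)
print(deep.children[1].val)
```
4
53
4
19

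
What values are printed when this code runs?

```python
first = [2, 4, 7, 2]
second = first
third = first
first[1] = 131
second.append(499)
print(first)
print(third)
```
[2, 131, 7, 2, 499]
[2, 131, 7, 2, 499]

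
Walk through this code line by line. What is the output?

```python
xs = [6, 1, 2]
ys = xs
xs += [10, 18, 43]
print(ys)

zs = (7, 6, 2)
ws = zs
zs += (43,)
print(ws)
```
[6, 1, 2, 10, 18, 43]
(7, 6, 2)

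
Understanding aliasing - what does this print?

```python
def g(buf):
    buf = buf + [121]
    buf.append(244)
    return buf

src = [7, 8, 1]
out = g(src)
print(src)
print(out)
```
[7, 8, 1]
[7, 8, 1, 121, 244]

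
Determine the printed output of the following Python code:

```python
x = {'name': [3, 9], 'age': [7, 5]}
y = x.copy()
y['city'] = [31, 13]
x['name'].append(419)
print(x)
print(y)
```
{'name': [3, 9, 419], 'age': [7, 5]}
{'name': [3, 9, 419], 'age': [7, 5], 'city': [31, 13]}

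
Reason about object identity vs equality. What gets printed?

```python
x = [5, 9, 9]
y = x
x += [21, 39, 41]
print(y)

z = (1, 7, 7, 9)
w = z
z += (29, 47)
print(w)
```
[5, 9, 9, 21, 39, 41]
(1, 7, 7, 9)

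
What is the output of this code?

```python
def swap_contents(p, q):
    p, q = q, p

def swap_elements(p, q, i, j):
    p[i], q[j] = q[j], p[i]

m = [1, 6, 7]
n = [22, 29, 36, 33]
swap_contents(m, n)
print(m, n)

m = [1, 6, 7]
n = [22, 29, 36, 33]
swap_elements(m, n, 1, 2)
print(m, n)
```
[1, 6, 7] [22, 29, 36, 33]
[1, 36, 7] [22, 29, 6, 33]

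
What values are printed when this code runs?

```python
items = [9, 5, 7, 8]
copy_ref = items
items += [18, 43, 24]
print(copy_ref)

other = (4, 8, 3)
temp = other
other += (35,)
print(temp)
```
[9, 5, 7, 8, 18, 43, 24]
(4, 8, 3)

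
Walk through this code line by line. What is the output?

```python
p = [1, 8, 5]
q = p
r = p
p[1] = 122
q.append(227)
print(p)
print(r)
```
[1, 122, 5, 227]
[1, 122, 5, 227]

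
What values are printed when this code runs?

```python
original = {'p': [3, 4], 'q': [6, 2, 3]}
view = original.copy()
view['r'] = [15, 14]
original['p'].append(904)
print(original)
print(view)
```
{'p': [3, 4, 904], 'q': [6, 2, 3]}
{'p': [3, 4, 904], 'q': [6, 2, 3], 'r': [15, 14]}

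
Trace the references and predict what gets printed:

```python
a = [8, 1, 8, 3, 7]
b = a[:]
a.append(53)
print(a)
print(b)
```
[8, 1, 8, 3, 7, 53]
[8, 1, 8, 3, 7]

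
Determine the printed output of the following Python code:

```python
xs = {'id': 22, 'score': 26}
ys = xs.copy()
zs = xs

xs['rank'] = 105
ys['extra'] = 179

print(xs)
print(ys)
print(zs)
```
{'id': 22, 'score': 26, 'rank': 105}
{'id': 22, 'score': 26, 'extra': 179}
{'id': 22, 'score': 26, 'rank': 105}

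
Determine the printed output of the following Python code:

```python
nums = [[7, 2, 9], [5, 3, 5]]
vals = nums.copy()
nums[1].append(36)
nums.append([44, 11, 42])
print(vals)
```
[[7, 2, 9], [5, 3, 5, 36]]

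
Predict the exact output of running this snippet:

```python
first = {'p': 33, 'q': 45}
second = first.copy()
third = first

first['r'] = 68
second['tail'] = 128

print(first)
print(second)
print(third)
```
{'p': 33, 'q': 45, 'r': 68}
{'p': 33, 'q': 45, 'tail': 128}
{'p': 33, 'q': 45, 'r': 68}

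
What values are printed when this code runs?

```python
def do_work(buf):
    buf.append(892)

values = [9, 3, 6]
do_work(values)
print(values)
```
[9, 3, 6, 892]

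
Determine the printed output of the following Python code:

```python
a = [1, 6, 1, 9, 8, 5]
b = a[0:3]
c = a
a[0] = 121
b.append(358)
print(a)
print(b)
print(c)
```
[121, 6, 1, 9, 8, 5]
[1, 6, 1, 358]
[121, 6, 1, 9, 8, 5]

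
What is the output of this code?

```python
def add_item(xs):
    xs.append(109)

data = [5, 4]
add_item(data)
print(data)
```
[5, 4, 109]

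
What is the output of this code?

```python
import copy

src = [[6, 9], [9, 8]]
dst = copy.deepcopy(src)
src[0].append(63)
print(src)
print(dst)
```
[[6, 9, 63], [9, 8]]
[[6, 9], [9, 8]]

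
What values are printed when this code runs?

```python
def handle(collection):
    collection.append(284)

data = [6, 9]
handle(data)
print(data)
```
[6, 9, 284]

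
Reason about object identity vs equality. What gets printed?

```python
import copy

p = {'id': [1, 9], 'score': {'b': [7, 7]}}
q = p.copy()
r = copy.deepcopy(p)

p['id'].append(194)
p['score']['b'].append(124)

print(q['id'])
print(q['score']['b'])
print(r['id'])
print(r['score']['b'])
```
[1, 9, 194]
[7, 7, 124]
[1, 9]
[7, 7]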